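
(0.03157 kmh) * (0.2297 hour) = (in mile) 0.004506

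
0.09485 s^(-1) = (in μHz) 9.485e+04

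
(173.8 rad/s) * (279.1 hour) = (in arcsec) 3.602e+13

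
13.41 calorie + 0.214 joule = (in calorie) 13.46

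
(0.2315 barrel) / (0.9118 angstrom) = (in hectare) 4.037e+04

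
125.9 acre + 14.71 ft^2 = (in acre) 125.9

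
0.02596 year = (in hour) 227.4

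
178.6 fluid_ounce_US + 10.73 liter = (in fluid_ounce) 541.4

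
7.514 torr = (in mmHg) 7.514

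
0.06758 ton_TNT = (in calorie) 6.758e+07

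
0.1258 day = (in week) 0.01797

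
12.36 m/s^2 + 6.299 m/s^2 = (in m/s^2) 18.66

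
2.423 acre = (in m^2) 9806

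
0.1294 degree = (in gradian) 0.1438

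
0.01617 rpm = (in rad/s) 0.001693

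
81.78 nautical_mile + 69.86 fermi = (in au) 1.012e-06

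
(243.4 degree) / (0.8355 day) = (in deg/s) 0.003372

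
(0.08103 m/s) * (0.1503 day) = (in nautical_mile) 0.5682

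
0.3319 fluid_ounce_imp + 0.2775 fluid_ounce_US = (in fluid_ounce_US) 0.5964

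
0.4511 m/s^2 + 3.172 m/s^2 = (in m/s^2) 3.623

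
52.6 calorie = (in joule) 220.1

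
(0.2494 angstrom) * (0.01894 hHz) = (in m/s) 4.724e-11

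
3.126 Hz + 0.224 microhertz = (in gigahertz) 3.126e-09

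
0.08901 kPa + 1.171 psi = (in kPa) 8.163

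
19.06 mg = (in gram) 0.01906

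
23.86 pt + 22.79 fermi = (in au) 5.627e-14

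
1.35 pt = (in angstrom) 4.762e+06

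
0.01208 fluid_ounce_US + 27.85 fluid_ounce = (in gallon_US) 0.2177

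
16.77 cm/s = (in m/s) 0.1677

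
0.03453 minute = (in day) 2.398e-05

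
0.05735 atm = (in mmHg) 43.59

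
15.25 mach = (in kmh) 1.869e+04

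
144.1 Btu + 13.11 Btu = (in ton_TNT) 3.964e-05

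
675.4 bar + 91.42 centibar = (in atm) 667.5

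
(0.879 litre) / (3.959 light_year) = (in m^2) 2.347e-20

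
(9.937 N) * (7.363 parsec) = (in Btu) 2.14e+15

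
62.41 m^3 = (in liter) 6.241e+04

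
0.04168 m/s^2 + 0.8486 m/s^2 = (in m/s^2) 0.8903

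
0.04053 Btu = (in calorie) 10.22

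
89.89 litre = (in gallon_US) 23.75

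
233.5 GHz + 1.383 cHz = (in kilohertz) 2.335e+08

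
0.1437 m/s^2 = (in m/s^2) 0.1437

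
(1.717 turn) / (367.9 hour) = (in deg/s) 0.0004667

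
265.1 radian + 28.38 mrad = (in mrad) 2.651e+05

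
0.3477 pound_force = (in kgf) 0.1577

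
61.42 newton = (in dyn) 6.142e+06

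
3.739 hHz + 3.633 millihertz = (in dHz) 3739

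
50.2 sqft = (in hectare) 0.0004664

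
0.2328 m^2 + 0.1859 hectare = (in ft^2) 2.001e+04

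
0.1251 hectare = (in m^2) 1251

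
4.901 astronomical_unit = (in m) 7.332e+11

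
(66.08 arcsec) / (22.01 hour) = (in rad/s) 4.043e-09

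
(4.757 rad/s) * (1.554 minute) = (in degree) 2.541e+04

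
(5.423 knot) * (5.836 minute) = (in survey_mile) 0.607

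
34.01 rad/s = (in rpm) 324.8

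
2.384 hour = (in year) 0.0002721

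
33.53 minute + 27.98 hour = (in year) 0.003258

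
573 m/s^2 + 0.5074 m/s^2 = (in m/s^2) 573.5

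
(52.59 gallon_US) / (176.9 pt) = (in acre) 0.0007883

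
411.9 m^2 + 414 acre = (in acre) 414.1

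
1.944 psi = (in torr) 100.5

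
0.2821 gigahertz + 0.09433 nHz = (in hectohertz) 2.821e+06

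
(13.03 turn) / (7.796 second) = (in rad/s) 10.5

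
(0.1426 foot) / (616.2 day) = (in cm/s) 8.164e-08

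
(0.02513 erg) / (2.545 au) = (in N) 6.601e-21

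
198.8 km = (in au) 1.329e-06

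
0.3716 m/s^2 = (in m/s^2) 0.3716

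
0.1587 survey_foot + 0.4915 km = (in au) 3.286e-09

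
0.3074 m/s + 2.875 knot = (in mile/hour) 3.996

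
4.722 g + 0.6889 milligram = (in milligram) 4723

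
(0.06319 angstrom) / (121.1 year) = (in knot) 3.216e-21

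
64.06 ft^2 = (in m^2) 5.951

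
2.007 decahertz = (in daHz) 2.007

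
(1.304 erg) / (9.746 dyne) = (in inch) 0.05268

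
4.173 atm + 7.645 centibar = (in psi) 62.44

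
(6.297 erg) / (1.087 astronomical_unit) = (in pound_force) 8.705e-19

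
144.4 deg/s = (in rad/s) 2.52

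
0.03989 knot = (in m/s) 0.02052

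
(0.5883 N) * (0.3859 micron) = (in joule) 2.27e-07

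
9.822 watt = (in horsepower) 0.01317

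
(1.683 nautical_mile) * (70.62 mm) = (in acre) 0.05439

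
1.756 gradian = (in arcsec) 5689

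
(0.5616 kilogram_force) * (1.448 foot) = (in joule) 2.431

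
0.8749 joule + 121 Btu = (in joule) 1.277e+05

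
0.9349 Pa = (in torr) 0.007012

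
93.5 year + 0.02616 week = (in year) 93.5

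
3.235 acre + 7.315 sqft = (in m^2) 1.309e+04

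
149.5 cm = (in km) 0.001495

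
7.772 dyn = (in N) 7.772e-05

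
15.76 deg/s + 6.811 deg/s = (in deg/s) 22.57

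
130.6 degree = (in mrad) 2279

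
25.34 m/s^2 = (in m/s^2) 25.34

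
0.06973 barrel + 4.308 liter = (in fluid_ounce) 520.5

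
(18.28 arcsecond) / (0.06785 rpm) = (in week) 2.062e-08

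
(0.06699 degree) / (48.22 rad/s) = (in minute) 4.041e-07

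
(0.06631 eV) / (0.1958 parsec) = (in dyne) 1.758e-31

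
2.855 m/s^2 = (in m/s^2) 2.855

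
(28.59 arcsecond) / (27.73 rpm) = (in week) 7.892e-11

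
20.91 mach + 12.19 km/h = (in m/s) 7123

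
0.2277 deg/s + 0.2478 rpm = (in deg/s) 1.714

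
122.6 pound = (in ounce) 1962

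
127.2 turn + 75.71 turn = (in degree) 7.305e+04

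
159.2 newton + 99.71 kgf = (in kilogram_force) 115.9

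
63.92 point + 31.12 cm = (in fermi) 3.337e+14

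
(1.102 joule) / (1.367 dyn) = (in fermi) 8.061e+19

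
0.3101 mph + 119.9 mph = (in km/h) 193.5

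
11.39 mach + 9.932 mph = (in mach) 11.4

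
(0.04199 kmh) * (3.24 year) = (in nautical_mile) 643.5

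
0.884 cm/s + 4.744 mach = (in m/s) 1615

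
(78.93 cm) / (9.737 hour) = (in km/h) 8.106e-05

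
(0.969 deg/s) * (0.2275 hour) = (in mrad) 1.385e+04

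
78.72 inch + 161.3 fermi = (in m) 1.999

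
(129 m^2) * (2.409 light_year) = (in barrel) 1.849e+19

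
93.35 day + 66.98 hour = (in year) 0.2634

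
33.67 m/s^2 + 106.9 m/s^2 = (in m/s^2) 140.6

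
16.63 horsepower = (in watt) 1.24e+04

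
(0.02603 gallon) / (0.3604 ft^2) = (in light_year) 3.111e-19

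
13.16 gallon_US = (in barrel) 0.3133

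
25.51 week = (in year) 0.4892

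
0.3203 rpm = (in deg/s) 1.922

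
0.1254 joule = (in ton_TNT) 2.997e-11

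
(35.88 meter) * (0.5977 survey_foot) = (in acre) 0.001615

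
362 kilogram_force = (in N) 3550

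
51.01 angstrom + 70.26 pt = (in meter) 0.02479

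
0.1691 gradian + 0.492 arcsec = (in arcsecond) 548.4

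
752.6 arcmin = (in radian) 0.2189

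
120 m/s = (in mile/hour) 268.4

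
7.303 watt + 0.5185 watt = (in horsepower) 0.01049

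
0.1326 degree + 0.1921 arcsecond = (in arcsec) 477.6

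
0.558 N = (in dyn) 5.58e+04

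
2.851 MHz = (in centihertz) 2.851e+08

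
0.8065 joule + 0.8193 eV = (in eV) 5.034e+18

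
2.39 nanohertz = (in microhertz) 0.00239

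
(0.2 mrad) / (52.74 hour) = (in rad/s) 1.053e-09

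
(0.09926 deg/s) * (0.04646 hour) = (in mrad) 289.8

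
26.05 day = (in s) 2.251e+06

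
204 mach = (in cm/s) 6.946e+06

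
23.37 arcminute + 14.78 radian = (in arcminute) 5.083e+04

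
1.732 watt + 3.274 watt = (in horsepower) 0.006713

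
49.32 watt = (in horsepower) 0.06614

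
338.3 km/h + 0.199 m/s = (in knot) 183.1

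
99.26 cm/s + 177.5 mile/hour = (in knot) 156.2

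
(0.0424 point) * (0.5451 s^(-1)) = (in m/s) 8.153e-06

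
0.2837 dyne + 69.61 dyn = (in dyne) 69.89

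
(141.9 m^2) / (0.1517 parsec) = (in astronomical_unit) 2.026e-25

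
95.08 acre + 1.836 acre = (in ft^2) 4.222e+06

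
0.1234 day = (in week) 0.01763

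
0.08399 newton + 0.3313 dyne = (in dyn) 8399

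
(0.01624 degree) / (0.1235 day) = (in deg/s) 1.522e-06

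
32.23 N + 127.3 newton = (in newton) 159.5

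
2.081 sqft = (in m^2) 0.1933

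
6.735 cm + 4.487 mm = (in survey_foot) 0.2357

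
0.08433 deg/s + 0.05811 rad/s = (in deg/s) 3.414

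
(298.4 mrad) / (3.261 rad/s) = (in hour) 2.542e-05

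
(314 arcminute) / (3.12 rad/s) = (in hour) 8.132e-06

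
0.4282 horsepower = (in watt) 319.3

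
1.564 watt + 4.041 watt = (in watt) 5.605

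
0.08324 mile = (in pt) 3.797e+05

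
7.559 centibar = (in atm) 0.0746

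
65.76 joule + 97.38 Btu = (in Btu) 97.44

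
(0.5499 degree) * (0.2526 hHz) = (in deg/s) 13.89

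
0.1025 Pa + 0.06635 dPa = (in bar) 1.091e-06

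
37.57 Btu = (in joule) 3.964e+04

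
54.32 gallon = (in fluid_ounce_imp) 7237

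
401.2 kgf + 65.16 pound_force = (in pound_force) 949.7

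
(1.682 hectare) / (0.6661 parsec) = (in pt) 2.32e-09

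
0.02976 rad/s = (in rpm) 0.2842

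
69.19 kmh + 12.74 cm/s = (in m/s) 19.35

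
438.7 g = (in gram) 438.7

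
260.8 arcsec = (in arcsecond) 260.8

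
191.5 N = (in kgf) 19.53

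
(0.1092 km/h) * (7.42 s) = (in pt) 638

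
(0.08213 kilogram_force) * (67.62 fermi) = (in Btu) 5.162e-17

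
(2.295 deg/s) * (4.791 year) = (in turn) 9.632e+05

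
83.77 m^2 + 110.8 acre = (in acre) 110.8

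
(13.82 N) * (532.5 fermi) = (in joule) 7.359e-12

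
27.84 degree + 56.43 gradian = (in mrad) 1372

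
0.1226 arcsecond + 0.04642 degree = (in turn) 0.000129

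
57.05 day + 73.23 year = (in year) 73.39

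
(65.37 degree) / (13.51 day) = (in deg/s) 5.6e-05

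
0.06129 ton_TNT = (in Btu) 2.431e+05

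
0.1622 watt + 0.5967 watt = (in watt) 0.7589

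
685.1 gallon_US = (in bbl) 16.31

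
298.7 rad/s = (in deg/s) 1.711e+04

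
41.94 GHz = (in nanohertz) 4.194e+19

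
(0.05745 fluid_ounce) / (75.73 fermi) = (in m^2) 2.243e+07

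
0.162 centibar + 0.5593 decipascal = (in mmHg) 1.216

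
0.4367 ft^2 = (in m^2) 0.04057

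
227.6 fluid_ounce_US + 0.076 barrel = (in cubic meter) 0.01881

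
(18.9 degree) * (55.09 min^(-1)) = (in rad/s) 0.3029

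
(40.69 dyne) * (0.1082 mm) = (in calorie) 1.052e-08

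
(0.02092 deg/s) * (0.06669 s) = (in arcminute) 0.08371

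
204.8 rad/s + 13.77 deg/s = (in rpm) 1958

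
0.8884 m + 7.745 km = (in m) 7746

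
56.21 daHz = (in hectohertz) 5.621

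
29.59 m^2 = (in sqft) 318.5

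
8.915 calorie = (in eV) 2.328e+20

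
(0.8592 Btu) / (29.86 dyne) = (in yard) 3.32e+06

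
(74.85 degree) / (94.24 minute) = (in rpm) 0.002206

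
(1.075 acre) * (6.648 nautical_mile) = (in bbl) 3.369e+08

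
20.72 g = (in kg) 0.02072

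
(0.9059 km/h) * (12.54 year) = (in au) 0.0006652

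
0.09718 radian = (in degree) 5.568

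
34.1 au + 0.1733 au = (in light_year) 0.0005419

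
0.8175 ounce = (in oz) 0.8175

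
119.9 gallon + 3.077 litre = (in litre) 456.9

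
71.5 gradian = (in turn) 0.1788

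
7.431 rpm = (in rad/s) 0.7782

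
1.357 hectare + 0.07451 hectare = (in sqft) 1.541e+05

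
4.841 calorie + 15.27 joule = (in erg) 3.552e+08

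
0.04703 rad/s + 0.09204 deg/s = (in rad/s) 0.04864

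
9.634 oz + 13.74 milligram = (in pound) 0.6022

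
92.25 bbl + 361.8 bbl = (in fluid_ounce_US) 2.441e+06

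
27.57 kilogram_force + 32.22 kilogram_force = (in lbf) 131.8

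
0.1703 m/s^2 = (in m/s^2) 0.1703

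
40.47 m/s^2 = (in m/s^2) 40.47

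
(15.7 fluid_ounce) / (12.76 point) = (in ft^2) 1.11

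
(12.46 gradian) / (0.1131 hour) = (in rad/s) 0.0004807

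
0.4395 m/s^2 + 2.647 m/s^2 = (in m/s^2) 3.087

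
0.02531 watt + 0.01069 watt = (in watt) 0.036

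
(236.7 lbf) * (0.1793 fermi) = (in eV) 1.178e+06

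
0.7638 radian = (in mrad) 763.8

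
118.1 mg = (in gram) 0.1181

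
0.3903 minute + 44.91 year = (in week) 2342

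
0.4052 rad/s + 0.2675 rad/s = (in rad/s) 0.6727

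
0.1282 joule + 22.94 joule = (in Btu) 0.02186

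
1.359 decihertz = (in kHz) 0.0001359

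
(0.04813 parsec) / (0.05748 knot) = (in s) 5.022e+16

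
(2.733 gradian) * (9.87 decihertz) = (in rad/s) 0.04237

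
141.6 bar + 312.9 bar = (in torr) 3.409e+05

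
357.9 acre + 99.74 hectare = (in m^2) 2.446e+06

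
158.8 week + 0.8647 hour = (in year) 3.046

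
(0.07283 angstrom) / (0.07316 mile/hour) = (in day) 2.577e-15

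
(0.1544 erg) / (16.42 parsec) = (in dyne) 3.047e-21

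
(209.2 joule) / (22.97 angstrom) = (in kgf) 9.287e+09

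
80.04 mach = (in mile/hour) 6.096e+04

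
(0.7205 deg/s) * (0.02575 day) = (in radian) 27.98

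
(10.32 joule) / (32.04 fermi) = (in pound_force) 7.241e+13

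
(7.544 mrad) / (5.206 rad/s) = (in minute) 2.415e-05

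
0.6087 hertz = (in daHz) 0.06087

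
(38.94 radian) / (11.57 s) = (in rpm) 32.14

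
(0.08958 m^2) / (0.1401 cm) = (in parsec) 2.072e-15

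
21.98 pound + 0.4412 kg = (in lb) 22.95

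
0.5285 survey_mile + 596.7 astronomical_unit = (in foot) 2.929e+14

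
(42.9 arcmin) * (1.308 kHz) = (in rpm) 155.9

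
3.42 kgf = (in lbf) 7.54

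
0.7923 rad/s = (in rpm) 7.566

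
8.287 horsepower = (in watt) 6180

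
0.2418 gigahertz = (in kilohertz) 2.418e+05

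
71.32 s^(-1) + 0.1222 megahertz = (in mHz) 1.223e+08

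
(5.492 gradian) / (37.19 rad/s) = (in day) 2.685e-08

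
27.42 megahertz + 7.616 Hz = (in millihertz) 2.742e+10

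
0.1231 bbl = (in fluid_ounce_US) 661.8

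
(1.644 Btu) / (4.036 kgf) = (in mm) 4.382e+04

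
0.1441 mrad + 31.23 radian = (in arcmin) 1.074e+05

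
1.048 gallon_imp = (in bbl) 0.02997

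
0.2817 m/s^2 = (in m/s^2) 0.2817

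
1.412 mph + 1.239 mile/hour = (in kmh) 4.266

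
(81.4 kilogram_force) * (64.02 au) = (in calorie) 1.827e+15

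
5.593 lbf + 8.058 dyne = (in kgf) 2.537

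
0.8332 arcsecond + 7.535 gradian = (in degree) 6.782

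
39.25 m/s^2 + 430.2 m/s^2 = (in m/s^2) 469.4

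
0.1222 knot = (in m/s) 0.06287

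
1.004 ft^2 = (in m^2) 0.09327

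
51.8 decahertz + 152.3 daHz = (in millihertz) 2.041e+06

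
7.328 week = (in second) 4.432e+06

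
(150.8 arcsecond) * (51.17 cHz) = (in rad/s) 0.0003741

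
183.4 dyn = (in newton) 0.001834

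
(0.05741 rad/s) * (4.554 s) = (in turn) 0.04161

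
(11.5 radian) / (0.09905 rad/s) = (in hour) 0.03225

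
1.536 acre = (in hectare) 0.6216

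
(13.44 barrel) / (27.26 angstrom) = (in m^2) 7.839e+08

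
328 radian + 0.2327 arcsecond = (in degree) 1.879e+04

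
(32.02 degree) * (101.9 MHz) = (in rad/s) 5.695e+07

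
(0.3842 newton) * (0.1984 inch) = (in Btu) 1.835e-06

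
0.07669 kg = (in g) 76.69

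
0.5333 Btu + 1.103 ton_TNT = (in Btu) 4.374e+06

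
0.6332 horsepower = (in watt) 472.2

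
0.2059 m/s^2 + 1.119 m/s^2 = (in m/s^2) 1.325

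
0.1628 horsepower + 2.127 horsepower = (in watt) 1708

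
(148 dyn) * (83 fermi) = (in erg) 1.228e-09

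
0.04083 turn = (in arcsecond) 5.292e+04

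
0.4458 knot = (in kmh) 0.8256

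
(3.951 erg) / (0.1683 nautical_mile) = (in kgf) 1.293e-10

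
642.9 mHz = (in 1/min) 38.57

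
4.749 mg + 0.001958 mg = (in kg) 4.751e-06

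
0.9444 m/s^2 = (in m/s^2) 0.9444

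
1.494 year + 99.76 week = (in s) 1.074e+08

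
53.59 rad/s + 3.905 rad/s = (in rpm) 549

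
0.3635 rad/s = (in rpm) 3.471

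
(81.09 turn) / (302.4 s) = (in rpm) 16.09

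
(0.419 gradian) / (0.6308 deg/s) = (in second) 0.5978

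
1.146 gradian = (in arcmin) 61.88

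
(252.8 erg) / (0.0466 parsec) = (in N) 1.758e-20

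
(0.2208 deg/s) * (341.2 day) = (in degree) 6.509e+06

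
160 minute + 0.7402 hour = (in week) 0.02028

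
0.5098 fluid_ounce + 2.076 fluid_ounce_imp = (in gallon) 0.01957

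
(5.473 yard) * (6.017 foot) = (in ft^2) 98.79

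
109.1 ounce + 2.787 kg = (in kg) 5.88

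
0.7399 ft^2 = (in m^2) 0.06874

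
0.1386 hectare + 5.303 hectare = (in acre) 13.45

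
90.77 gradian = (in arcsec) 2.941e+05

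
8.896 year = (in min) 4.676e+06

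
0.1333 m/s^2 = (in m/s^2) 0.1333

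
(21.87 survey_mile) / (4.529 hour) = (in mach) 0.00634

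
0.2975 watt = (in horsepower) 0.000399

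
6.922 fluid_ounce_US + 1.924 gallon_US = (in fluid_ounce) 253.2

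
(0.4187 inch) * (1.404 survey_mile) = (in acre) 0.005938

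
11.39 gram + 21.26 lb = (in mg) 9.655e+06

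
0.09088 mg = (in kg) 9.088e-08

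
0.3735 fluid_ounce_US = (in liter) 0.01105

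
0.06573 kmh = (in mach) 5.362e-05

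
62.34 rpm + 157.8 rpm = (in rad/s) 23.05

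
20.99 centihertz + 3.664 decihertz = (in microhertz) 5.763e+05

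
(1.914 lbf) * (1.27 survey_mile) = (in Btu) 16.49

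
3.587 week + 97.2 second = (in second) 2.17e+06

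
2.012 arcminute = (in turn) 9.315e-05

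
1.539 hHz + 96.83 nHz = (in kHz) 0.1539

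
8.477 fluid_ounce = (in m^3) 0.0002507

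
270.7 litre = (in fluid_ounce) 9153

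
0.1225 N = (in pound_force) 0.02754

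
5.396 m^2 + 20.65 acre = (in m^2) 8.357e+04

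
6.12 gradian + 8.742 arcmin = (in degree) 5.654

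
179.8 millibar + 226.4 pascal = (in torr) 136.6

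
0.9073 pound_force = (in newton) 4.036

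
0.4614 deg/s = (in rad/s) 0.008053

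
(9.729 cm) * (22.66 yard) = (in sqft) 21.7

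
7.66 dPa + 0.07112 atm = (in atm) 0.07113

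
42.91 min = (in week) 0.004257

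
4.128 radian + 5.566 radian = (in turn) 1.543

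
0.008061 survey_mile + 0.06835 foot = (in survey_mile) 0.008074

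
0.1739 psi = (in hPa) 11.99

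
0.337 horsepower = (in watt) 251.3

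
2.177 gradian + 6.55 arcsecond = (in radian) 0.03423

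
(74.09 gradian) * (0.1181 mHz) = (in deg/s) 0.007875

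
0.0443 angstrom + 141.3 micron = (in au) 9.445e-16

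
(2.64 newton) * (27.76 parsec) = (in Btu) 2.143e+15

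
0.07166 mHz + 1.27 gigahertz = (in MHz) 1270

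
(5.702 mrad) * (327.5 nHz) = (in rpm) 1.783e-08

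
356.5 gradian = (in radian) 5.6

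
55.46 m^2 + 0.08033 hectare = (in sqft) 9244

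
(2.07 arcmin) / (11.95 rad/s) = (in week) 8.331e-11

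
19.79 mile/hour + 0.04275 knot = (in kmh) 31.93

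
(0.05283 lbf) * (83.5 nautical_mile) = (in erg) 3.634e+11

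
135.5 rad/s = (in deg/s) 7764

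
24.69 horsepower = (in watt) 1.841e+04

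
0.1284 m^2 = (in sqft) 1.382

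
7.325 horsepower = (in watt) 5462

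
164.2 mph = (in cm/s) 7340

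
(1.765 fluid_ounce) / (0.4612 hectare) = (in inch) 4.456e-07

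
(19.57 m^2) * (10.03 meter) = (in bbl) 1235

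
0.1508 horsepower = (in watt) 112.5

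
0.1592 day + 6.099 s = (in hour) 3.822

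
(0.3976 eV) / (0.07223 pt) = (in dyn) 2.5e-10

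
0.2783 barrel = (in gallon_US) 11.69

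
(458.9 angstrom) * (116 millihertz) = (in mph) 1.191e-08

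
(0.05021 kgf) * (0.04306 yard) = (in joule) 0.01939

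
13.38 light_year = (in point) 3.588e+20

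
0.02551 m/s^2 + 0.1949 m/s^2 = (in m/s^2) 0.2204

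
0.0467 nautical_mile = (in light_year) 9.142e-15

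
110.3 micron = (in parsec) 3.575e-21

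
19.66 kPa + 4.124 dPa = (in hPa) 196.6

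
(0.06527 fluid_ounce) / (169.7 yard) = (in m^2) 1.244e-08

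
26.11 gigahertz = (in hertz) 2.611e+10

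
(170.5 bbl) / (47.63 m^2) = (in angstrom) 5.691e+09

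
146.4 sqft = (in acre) 0.003361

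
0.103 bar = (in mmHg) 77.26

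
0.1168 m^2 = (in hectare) 1.168e-05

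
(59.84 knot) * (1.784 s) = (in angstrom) 5.492e+11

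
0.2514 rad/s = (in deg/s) 14.4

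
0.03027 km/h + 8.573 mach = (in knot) 5674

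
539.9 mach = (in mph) 4.112e+05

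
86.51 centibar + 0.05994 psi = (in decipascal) 8.692e+05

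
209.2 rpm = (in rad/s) 21.91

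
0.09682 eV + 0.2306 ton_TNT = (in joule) 9.648e+08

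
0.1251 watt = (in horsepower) 0.0001678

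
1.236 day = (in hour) 29.66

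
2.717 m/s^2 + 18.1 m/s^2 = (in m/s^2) 20.82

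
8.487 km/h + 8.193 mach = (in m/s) 2792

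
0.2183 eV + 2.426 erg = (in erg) 2.426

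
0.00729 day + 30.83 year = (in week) 1608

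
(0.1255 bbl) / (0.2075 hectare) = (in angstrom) 9.616e+04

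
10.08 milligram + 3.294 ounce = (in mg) 9.339e+04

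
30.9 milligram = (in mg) 30.9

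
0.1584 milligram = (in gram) 0.0001584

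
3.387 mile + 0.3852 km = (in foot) 1.915e+04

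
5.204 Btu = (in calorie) 1312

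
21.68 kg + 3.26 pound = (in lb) 51.06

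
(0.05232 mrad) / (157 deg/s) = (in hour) 5.304e-09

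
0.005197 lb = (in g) 2.357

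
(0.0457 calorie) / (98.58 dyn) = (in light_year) 2.05e-14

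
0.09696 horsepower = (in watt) 72.3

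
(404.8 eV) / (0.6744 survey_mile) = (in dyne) 5.976e-15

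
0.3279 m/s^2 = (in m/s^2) 0.3279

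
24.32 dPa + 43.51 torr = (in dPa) 5.803e+04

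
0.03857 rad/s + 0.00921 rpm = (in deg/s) 2.265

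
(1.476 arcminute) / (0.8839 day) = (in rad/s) 5.622e-09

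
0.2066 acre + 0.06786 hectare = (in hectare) 0.1515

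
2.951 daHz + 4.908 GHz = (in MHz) 4908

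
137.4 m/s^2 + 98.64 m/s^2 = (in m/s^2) 236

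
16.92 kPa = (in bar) 0.1692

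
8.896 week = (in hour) 1495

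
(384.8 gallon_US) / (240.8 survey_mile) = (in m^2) 3.759e-06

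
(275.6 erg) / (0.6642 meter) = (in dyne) 4.149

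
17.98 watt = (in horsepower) 0.02411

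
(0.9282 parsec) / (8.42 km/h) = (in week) 2.025e+10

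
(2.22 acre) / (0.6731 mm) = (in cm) 1.335e+09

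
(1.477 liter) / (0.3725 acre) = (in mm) 0.0009798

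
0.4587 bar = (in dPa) 4.587e+05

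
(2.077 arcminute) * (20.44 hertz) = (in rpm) 0.1179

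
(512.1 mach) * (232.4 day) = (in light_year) 0.0003701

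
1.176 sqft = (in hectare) 1.093e-05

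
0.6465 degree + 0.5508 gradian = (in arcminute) 68.53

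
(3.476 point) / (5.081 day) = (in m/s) 2.793e-09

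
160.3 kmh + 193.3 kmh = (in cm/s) 9822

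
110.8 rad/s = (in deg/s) 6348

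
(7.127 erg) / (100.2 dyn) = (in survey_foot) 0.002334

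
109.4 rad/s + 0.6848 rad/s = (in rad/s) 110.1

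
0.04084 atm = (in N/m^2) 4138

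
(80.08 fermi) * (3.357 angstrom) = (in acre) 6.643e-27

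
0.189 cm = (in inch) 0.07441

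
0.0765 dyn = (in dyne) 0.0765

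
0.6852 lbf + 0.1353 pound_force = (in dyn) 3.65e+05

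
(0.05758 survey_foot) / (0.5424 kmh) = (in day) 1.348e-06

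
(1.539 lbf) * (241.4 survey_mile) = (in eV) 1.66e+25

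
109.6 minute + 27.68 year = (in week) 1443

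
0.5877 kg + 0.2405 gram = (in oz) 20.74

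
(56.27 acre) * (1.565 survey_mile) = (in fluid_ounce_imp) 2.019e+13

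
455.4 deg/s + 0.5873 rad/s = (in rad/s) 8.536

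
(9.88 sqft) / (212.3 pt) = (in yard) 13.4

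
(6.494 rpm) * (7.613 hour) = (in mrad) 1.864e+07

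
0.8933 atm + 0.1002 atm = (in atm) 0.9935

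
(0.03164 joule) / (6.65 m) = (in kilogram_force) 0.0004852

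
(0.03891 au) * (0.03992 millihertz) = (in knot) 4.517e+05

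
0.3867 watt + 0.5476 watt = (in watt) 0.9343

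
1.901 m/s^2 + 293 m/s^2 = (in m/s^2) 294.9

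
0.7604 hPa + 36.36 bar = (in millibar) 3.636e+04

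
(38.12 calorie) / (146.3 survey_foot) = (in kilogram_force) 0.3647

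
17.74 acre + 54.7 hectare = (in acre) 152.9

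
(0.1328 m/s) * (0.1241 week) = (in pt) 2.825e+07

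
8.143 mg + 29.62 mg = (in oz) 0.001332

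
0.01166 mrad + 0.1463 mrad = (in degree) 0.00905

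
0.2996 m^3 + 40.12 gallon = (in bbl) 2.84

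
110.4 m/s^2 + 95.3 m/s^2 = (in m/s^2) 205.7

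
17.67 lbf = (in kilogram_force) 8.015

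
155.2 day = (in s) 1.341e+07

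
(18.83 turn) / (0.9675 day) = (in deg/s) 0.08109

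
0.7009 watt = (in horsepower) 0.0009399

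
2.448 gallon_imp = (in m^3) 0.01113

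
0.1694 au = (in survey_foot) 8.314e+10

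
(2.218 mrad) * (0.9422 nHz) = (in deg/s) 1.197e-10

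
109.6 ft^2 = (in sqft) 109.6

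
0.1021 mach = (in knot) 67.58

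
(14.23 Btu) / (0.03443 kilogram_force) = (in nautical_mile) 24.01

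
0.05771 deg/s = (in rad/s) 0.001007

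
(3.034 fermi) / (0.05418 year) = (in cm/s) 1.776e-19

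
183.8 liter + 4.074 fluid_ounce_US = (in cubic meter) 0.1839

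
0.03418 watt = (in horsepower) 4.584e-05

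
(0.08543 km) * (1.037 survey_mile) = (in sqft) 1.535e+06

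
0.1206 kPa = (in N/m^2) 120.6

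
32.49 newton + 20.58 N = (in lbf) 11.93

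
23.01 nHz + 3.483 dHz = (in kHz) 0.0003483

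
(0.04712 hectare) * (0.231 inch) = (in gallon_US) 730.4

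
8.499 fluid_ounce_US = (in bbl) 0.001581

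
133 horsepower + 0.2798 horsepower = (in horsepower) 133.3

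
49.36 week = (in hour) 8292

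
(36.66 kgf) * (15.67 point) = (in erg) 1.987e+07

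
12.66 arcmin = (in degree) 0.211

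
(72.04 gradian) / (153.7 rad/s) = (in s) 0.007362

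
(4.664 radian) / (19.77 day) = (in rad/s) 2.73e-06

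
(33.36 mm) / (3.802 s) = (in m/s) 0.008774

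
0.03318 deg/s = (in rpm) 0.00553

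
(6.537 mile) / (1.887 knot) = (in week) 0.01792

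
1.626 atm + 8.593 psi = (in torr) 1680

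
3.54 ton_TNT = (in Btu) 1.404e+07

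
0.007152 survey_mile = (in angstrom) 1.151e+11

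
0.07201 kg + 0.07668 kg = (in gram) 148.7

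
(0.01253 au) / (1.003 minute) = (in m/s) 3.115e+07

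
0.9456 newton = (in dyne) 9.456e+04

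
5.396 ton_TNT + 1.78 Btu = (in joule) 2.258e+10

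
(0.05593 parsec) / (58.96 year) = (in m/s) 9.282e+05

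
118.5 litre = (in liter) 118.5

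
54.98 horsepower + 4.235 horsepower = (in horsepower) 59.21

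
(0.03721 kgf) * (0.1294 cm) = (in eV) 2.947e+15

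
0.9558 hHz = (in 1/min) 5735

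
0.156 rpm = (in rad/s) 0.01634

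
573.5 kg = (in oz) 2.023e+04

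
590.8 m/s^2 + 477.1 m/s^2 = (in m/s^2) 1068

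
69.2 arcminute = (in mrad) 20.13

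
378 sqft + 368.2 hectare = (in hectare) 368.2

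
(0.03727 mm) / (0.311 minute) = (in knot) 3.882e-06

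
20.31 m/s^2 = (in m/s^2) 20.31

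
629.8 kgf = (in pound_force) 1388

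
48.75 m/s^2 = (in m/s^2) 48.75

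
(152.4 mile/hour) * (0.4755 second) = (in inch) 1275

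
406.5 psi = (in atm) 27.66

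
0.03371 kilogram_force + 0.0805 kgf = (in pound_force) 0.2518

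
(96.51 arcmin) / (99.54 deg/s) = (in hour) 4.489e-06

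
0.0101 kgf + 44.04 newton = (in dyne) 4.414e+06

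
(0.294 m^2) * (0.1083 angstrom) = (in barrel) 2.003e-11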